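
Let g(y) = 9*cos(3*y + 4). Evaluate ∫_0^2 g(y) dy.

3*sin(10) - 3*sin(4)

Let u = 3*y + 4, so du = 3 dy. When y = 0, u = 4; when y = 2, u = 10.
The integral becomes 3·∫ cos(u) du from 4 to 10, with antiderivative 3*sin(u).
Back in y: F(y) = 3*sin(3*y + 4).
Then F(2) - F(0) = (3*sin(10)) - (3*sin(4)) = 3*sin(10) - 3*sin(4).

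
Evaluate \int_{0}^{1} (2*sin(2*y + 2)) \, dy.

cos(2) - cos(4)

Let u = 2*y + 2, so du = 2 dy. When y = 0, u = 2; when y = 1, u = 4.
The integral becomes ∫ sin(u) du from 2 to 4, with antiderivative -cos(u).
Back in y: F(y) = -cos(2*y + 2).
Then F(1) - F(0) = (-cos(4)) - (-cos(2)) = cos(2) - cos(4).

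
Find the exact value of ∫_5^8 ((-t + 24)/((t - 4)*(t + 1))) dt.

Factor the denominator: t**2 - 3*t - 4 = (t + 1)(t - 4).
Partial fractions: (-t + 24)/((t - 4)*(t + 1)) = -5/(t + 1) + 4/(t - 4).
An antiderivative is F(t) = 4*log(t - 4) - 5*log(t + 1).
Then F(8) - F(5) = (-10*log(3) + 8*log(2)) - (-5*log(3) - 5*log(2)) = -5*log(3) + 13*log(2).

-5*log(3) + 13*log(2)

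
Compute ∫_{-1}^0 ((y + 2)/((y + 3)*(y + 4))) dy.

Factor the denominator: y**2 + 7*y + 12 = (y + 4)(y + 3).
Partial fractions: (y + 2)/((y + 3)*(y + 4)) = 2/(y + 4) - 1/(y + 3).
An antiderivative is F(y) = -log(y + 3) + 2*log(y + 4).
Then F(0) - F(-1) = (log(16/3)) - (log(9/2)) = log(32/27).

log(32/27)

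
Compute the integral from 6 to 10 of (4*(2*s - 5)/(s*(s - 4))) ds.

-2*log(3) + 5*log(5)

Factor the denominator: s**2 - 4*s = s(s - 4).
Partial fractions: 4*(2*s - 5)/(s*(s - 4)) = 5/s + 3/(s - 4).
An antiderivative is F(s) = 5*log(s) + 3*log(s - 4).
Then F(10) - F(6) = (3*log(3) + 8*log(2) + 5*log(5)) - (5*log(3) + 8*log(2)) = -2*log(3) + 5*log(5).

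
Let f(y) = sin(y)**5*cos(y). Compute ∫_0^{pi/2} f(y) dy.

1/6

Let u = sin(y), so du = cos(y) dy. When y = 0, u = 0; when y = pi/2, u = 1.
The integral becomes ∫ u**5 du from 0 to 1, with antiderivative u**6/6.
Back in y: F(y) = sin(y)**6/6.
Then F(pi/2) - F(0) = (1/6) - (0) = 1/6.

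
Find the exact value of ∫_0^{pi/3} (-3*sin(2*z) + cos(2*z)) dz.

An antiderivative is F(z) = sin(2*z)/2 + 3*cos(2*z)/2.
Then F(pi/3) - F(0) = (-3/4 + sqrt(3)/4) - (3/2) = -9/4 + sqrt(3)/4.

-9/4 + sqrt(3)/4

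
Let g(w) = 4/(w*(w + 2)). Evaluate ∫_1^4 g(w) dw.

log(4)

Factor the denominator: w**2 + 2*w = (w + 2)w.
Partial fractions: 4/(w*(w + 2)) = -2/(w + 2) + 2/w.
An antiderivative is F(w) = 2*log(w) - 2*log(w + 2).
Then F(4) - F(1) = (log(4/9)) - (-log(9)) = log(4).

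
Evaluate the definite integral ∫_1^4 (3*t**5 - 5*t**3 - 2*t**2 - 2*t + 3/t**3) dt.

By the power rule, an antiderivative is F(t) = t**6/2 - 5*t**4/4 - 2*t**3/3 - t**2 - 3/(2*t**2).
Then F(4) - F(1) = (160247/96) - (-47/12) = 53541/32.

53541/32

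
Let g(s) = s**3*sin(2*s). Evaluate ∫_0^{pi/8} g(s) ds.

Integrate by parts 3 times (u = s^3, dv = sin(2*s) ds).
An antiderivative is F(s) = -s**3*cos(2*s)/2 + 3*s**2*sin(2*s)/4 + 3*s*cos(2*s)/4 - 3*sin(2*s)/8.
Then F(pi/8) - F(0) = (sqrt(2)*(-384 - pi**3 + 12*pi**2 + 96*pi)/2048) - (0) = sqrt(2)*(-384 - pi**3 + 12*pi**2 + 96*pi)/2048.

sqrt(2)*(-384 - pi**3 + 12*pi**2 + 96*pi)/2048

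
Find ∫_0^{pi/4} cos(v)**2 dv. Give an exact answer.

1/4 + pi/8

Use the identity cos^2(v) = (1 + cos(2*v))/2.
An antiderivative is F(v) = v/2 + sin(2*v)/4.
Then F(pi/4) - F(0) = (1/4 + pi/8) - (0) = 1/4 + pi/8.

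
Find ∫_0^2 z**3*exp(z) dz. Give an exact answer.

6 + 2*exp(2)

Integrate by parts 3 times (u = z^3, dv = exp(z) dz).
An antiderivative is F(z) = (z**3 - 3*z**2 + 6*z - 6)*exp(z).
Then F(2) - F(0) = (2*exp(2)) - (-6) = 6 + 2*exp(2).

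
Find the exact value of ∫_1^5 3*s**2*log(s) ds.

-124/3 + 125*log(5)

Integrate by parts once (u = ln s, dv = 3*s**2 ds).
An antiderivative is F(s) = s**3*(3*log(s) - 1)/3.
Then F(5) - F(1) = (-125/3 + 125*log(5)) - (-1/3) = -124/3 + 125*log(5).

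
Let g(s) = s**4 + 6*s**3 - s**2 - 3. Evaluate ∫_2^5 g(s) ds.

14841/10

By the power rule, an antiderivative is F(s) = s**5/5 + 3*s**4/2 - s**3/3 - 3*s.
Then F(5) - F(2) = (9035/6) - (326/15) = 14841/10.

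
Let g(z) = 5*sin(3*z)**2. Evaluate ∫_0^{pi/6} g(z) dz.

5*pi/12

Use the identity sin^2(3*z) = (1 - cos(6*z))/2.
An antiderivative is F(z) = 5*z/2 - 5*sin(6*z)/12.
Then F(pi/6) - F(0) = (5*pi/12) - (0) = 5*pi/12.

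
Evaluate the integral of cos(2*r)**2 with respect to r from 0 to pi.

Use the identity cos^2(2*r) = (1 + cos(4*r))/2.
An antiderivative is F(r) = r/2 + sin(4*r)/8.
Then F(pi) - F(0) = (pi/2) - (0) = pi/2.

pi/2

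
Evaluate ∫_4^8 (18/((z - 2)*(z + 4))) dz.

Factor the denominator: z**2 + 2*z - 8 = (z + 4)(z - 2).
Partial fractions: 18/((z - 2)*(z + 4)) = -3/(z + 4) + 3/(z - 2).
An antiderivative is F(z) = 3*log(z - 2) - 3*log(z + 4).
Then F(8) - F(4) = (-log(8)) - (-log(64)) = log(8).

log(8)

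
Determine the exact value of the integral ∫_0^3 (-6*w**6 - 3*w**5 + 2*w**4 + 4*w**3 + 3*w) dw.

-71658/35

By the power rule, an antiderivative is F(w) = -6*w**7/7 - w**6/2 + 2*w**5/5 + w**4 + 3*w**2/2.
Then F(3) - F(0) = (-71658/35) - (0) = -71658/35.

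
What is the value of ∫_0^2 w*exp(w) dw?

Integrate by parts once (u = w, dv = exp(w) dw).
An antiderivative is F(w) = (w - 1)*exp(w).
Then F(2) - F(0) = (exp(2)) - (-1) = 1 + exp(2).

1 + exp(2)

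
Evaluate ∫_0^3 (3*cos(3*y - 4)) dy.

Let u = 3*y - 4, so du = 3 dy. When y = 0, u = -4; when y = 3, u = 5.
The integral becomes ∫ cos(u) du from -4 to 5, with antiderivative sin(u).
Back in y: F(y) = sin(3*y - 4).
Then F(3) - F(0) = (sin(5)) - (-sin(4)) = sin(5) + sin(4).

sin(5) + sin(4)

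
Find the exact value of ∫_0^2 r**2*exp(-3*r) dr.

Integrate by parts twice (u = r^2, dv = exp(-3*r) dr).
An antiderivative is F(r) = (-9*r**2 - 6*r - 2)*exp(-3*r)/27.
Then F(2) - F(0) = (-50*exp(-6)/27) - (-2/27) = 2/27 - 50*exp(-6)/27.

2/27 - 50*exp(-6)/27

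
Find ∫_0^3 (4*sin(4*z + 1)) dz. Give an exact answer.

Let u = 4*z + 1, so du = 4 dz. When z = 0, u = 1; when z = 3, u = 13.
The integral becomes ∫ sin(u) du from 1 to 13, with antiderivative -cos(u).
Back in z: F(z) = -cos(4*z + 1).
Then F(3) - F(0) = (-cos(13)) - (-cos(1)) = -cos(13) + cos(1).

-cos(13) + cos(1)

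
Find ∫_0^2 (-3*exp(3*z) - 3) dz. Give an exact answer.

An antiderivative is F(z) = -exp(3*z) - 3*z.
Then F(2) - F(0) = (-exp(6) - 6) - (-1) = -exp(6) - 5.

-exp(6) - 5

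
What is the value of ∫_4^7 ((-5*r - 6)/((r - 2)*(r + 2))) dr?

Factor the denominator: r**2 - 4 = (r + 2)(r - 2).
Partial fractions: (-5*r - 6)/((r - 2)*(r + 2)) = -1/(r + 2) - 4/(r - 2).
An antiderivative is F(r) = -4*log(r - 2) - log(r + 2).
Then F(7) - F(4) = (-4*log(5) - 2*log(3)) - (-log(96)) = -4*log(5) - log(3) + 5*log(2).

-4*log(5) - log(3) + 5*log(2)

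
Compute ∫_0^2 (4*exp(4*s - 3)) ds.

-(1 - exp(8))*exp(-3)

Let u = 4*s - 3, so du = 4 ds. When s = 0, u = -3; when s = 2, u = 5.
The integral becomes ∫ exp(u) du from -3 to 5, with antiderivative exp(u).
Back in s: F(s) = exp(4*s - 3).
Then F(2) - F(0) = (exp(5)) - (exp(-3)) = -(1 - exp(8))*exp(-3).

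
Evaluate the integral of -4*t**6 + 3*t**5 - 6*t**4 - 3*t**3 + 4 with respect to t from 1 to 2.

By the power rule, an antiderivative is F(t) = -4*t**7/7 + t**6/2 - 6*t**5/5 - 3*t**4/4 + 4*t.
Then F(2) - F(1) = (-2924/35) - (277/140) = -11973/140.

-11973/140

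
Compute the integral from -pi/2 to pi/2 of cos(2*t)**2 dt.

pi/2

Use the identity cos^2(2*t) = (1 + cos(4*t))/2.
An antiderivative is F(t) = t/2 + sin(4*t)/8.
Then F(pi/2) - F(-pi/2) = (pi/4) - (-pi/4) = pi/2.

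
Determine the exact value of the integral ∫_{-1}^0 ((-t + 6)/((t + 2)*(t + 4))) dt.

-6*log(2) + 5*log(3)

Factor the denominator: t**2 + 6*t + 8 = (t + 4)(t + 2).
Partial fractions: (-t + 6)/((t + 2)*(t + 4)) = -5/(t + 4) + 4/(t + 2).
An antiderivative is F(t) = 4*log(t + 2) - 5*log(t + 4).
Then F(0) - F(-1) = (-log(64)) - (-5*log(3)) = -6*log(2) + 5*log(3).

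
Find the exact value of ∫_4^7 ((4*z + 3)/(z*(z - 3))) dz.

Factor the denominator: z**2 - 3*z = z(z - 3).
Partial fractions: (4*z + 3)/(z*(z - 3)) = -1/z + 5/(z - 3).
An antiderivative is F(z) = -log(z) + 5*log(z - 3).
Then F(7) - F(4) = (-log(7) + 10*log(2)) - (-log(4)) = -log(7) + 12*log(2).

-log(7) + 12*log(2)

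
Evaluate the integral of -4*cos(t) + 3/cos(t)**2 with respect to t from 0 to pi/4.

An antiderivative is F(t) = -4*sin(t) + 3*tan(t).
Then F(pi/4) - F(0) = (3 - 2*sqrt(2)) - (0) = 3 - 2*sqrt(2).

3 - 2*sqrt(2)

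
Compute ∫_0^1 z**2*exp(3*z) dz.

-2/27 + 5*exp(3)/27

Integrate by parts twice (u = z^2, dv = exp(3*z) dz).
An antiderivative is F(z) = (9*z**2 - 6*z + 2)*exp(3*z)/27.
Then F(1) - F(0) = (5*exp(3)/27) - (2/27) = -2/27 + 5*exp(3)/27.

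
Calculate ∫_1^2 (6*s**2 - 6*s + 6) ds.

11

By the power rule, an antiderivative is F(s) = 2*s**3 - 3*s**2 + 6*s.
Then F(2) - F(1) = (16) - (5) = 11.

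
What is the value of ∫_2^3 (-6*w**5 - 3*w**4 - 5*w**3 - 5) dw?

-17557/20

By the power rule, an antiderivative is F(w) = -w**6 - 3*w**5/5 - 5*w**4/4 - 5*w.
Then F(3) - F(2) = (-19821/20) - (-566/5) = -17557/20.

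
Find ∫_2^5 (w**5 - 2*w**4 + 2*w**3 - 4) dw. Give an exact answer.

8244/5

By the power rule, an antiderivative is F(w) = w**6/6 - 2*w**5/5 + w**4/2 - 4*w.
Then F(5) - F(2) = (4940/3) - (-32/15) = 8244/5.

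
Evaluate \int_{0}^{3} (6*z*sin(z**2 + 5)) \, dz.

Let u = z**2 + 5, so du = 2*z dz. When z = 0, u = 5; when z = 3, u = 14.
The integral becomes 3·∫ sin(u) du from 5 to 14, with antiderivative -3*cos(u).
Back in z: F(z) = -3*cos(z**2 + 5).
Then F(3) - F(0) = (-3*cos(14)) - (-3*cos(5)) = -3*cos(14) + 3*cos(5).

-3*cos(14) + 3*cos(5)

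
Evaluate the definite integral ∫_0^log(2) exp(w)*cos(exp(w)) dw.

-sin(1) + sin(2)

Let u = exp(w), so du = exp(w) dw. When w = 0, u = 1; when w = log(2), u = 2.
The integral becomes ∫ cos(u) du from 1 to 2, with antiderivative sin(u).
Back in w: F(w) = sin(exp(w)).
Then F(log(2)) - F(0) = (sin(2)) - (sin(1)) = -sin(1) + sin(2).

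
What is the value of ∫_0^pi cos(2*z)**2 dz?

pi/2

Use the identity cos^2(2*z) = (1 + cos(4*z))/2.
An antiderivative is F(z) = z/2 + sin(4*z)/8.
Then F(pi) - F(0) = (pi/2) - (0) = pi/2.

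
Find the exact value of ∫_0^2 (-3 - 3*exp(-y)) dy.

An antiderivative is F(y) = -3*y + 3*exp(-y).
Then F(2) - F(0) = (-6 + 3*exp(-2)) - (3) = -9 + 3*exp(-2).

-9 + 3*exp(-2)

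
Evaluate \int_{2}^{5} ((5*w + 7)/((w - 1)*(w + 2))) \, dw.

Factor the denominator: w**2 + w - 2 = (w + 2)(w - 1).
Partial fractions: (5*w + 7)/((w - 1)*(w + 2)) = 1/(w + 2) + 4/(w - 1).
An antiderivative is F(w) = 4*log(w - 1) + log(w + 2).
Then F(5) - F(2) = (log(7) + 8*log(2)) - (log(4)) = log(7) + 6*log(2).

log(7) + 6*log(2)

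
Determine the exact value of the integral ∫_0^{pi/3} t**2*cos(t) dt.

Integrate by parts twice (u = t^2, dv = cos(t) dt).
An antiderivative is F(t) = t**2*sin(t) + 2*t*cos(t) - 2*sin(t).
Then F(pi/3) - F(0) = (-sqrt(3) + sqrt(3)*pi**2/18 + pi/3) - (0) = -sqrt(3) + sqrt(3)*pi**2/18 + pi/3.

-sqrt(3) + sqrt(3)*pi**2/18 + pi/3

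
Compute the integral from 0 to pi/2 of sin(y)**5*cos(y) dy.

Let u = sin(y), so du = cos(y) dy. When y = 0, u = 0; when y = pi/2, u = 1.
The integral becomes ∫ u**5 du from 0 to 1, with antiderivative u**6/6.
Back in y: F(y) = sin(y)**6/6.
Then F(pi/2) - F(0) = (1/6) - (0) = 1/6.

1/6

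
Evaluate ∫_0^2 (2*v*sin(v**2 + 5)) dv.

Let u = v**2 + 5, so du = 2*v dv. When v = 0, u = 5; when v = 2, u = 9.
The integral becomes ∫ sin(u) du from 5 to 9, with antiderivative -cos(u).
Back in v: F(v) = -cos(v**2 + 5).
Then F(2) - F(0) = (-cos(9)) - (-cos(5)) = cos(5) - cos(9).

cos(5) - cos(9)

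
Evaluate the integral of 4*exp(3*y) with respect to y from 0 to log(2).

28/3

Let u = exp(y), so du = exp(y) dy. When y = 0, u = 1; when y = log(2), u = 2.
The integral becomes 4·∫ u**2 du from 1 to 2, with antiderivative 4*u**3/3.
Back in y: F(y) = 4*exp(3*y)/3.
Then F(log(2)) - F(0) = (32/3) - (4/3) = 28/3.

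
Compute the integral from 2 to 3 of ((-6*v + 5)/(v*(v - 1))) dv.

-5*log(3) + 4*log(2)

Factor the denominator: v**2 - v = v(v - 1).
Partial fractions: (-6*v + 5)/(v*(v - 1)) = -5/v - 1/(v - 1).
An antiderivative is F(v) = -5*log(v) - log(v - 1).
Then F(3) - F(2) = (-5*log(3) - log(2)) - (-log(32)) = -5*log(3) + 4*log(2).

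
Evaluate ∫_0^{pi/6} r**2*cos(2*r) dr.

-sqrt(3)/8 + sqrt(3)*pi**2/144 + pi/24

Integrate by parts twice (u = r^2, dv = cos(2*r) dr).
An antiderivative is F(r) = r**2*sin(2*r)/2 + r*cos(2*r)/2 - sin(2*r)/4.
Then F(pi/6) - F(0) = (-sqrt(3)/8 + sqrt(3)*pi**2/144 + pi/24) - (0) = -sqrt(3)/8 + sqrt(3)*pi**2/144 + pi/24.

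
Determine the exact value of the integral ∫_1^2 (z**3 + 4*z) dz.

By the power rule, an antiderivative is F(z) = z**4/4 + 2*z**2.
Then F(2) - F(1) = (12) - (9/4) = 39/4.

39/4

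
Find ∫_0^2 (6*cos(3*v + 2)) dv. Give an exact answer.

-2*sin(2) + 2*sin(8)

Let u = 3*v + 2, so du = 3 dv. When v = 0, u = 2; when v = 2, u = 8.
The integral becomes 2·∫ cos(u) du from 2 to 8, with antiderivative 2*sin(u).
Back in v: F(v) = 2*sin(3*v + 2).
Then F(2) - F(0) = (2*sin(8)) - (2*sin(2)) = -2*sin(2) + 2*sin(8).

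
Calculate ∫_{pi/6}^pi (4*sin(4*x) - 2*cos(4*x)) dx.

-3/2 + sqrt(3)/4

An antiderivative is F(x) = -sin(4*x)/2 - cos(4*x).
Then F(pi) - F(pi/6) = (-1) - (1/2 - sqrt(3)/4) = -3/2 + sqrt(3)/4.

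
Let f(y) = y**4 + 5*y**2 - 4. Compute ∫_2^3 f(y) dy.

By the power rule, an antiderivative is F(y) = y**5/5 + 5*y**3/3 - 4*y.
Then F(3) - F(2) = (408/5) - (176/15) = 1048/15.

1048/15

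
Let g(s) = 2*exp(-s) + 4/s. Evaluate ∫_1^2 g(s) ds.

-2*exp(-2) + 2*exp(-1) + 4*log(2)

An antiderivative is F(s) = 4*log(s) - 2*exp(-s).
Then F(2) - F(1) = (-2*exp(-2) + 4*log(2)) - (-2*exp(-1)) = -2*exp(-2) + 2*exp(-1) + 4*log(2).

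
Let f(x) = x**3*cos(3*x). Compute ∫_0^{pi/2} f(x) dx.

Integrate by parts 3 times (u = x^3, dv = cos(3*x) dx).
An antiderivative is F(x) = x**3*sin(3*x)/3 + x**2*cos(3*x)/3 - 2*x*sin(3*x)/9 - 2*cos(3*x)/27.
Then F(pi/2) - F(0) = (-pi**3/24 + pi/9) - (-2/27) = -pi**3/24 + 2/27 + pi/9.

-pi**3/24 + 2/27 + pi/9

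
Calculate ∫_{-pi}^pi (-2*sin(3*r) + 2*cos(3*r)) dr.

0

An antiderivative is F(r) = 2*sin(3*r)/3 + 2*cos(3*r)/3.
Then F(pi) - F(-pi) = (-2/3) - (-2/3) = 0.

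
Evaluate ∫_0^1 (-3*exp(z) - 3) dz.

-3*E

An antiderivative is F(z) = -3*z - 3*exp(z).
Then F(1) - F(0) = (-3*E - 3) - (-3) = -3*E.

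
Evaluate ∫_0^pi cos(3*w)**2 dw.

Use the identity cos^2(3*w) = (1 + cos(6*w))/2.
An antiderivative is F(w) = w/2 + sin(6*w)/12.
Then F(pi) - F(0) = (pi/2) - (0) = pi/2.

pi/2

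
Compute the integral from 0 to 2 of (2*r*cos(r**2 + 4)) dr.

-sin(4) + sin(8)

Let u = r**2 + 4, so du = 2*r dr. When r = 0, u = 4; when r = 2, u = 8.
The integral becomes ∫ cos(u) du from 4 to 8, with antiderivative sin(u).
Back in r: F(r) = sin(r**2 + 4).
Then F(2) - F(0) = (sin(8)) - (sin(4)) = -sin(4) + sin(8).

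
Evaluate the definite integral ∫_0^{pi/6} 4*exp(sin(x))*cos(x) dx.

-4 + 4*exp(1/2)

Let u = sin(x), so du = cos(x) dx. When x = 0, u = 0; when x = pi/6, u = 1/2.
The integral becomes 4·∫ exp(u) du from 0 to 1/2, with antiderivative 4*exp(u).
Back in x: F(x) = 4*exp(sin(x)).
Then F(pi/6) - F(0) = (4*exp(1/2)) - (4) = -4 + 4*exp(1/2).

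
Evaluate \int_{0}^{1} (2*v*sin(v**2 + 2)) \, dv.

Let u = v**2 + 2, so du = 2*v dv. When v = 0, u = 2; when v = 1, u = 3.
The integral becomes ∫ sin(u) du from 2 to 3, with antiderivative -cos(u).
Back in v: F(v) = -cos(v**2 + 2).
Then F(1) - F(0) = (-cos(3)) - (-cos(2)) = cos(2) - cos(3).

cos(2) - cos(3)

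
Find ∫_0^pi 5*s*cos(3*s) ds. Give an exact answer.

Integrate by parts once (u = s, dv = 5*cos(3*s) ds).
An antiderivative is F(s) = 5*s*sin(3*s)/3 + 5*cos(3*s)/9.
Then F(pi) - F(0) = (-5/9) - (5/9) = -10/9.

-10/9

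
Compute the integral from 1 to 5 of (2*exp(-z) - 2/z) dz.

-2*log(5) - 2*exp(-5) + 2*exp(-1)

An antiderivative is F(z) = -2*log(z) - 2*exp(-z).
Then F(5) - F(1) = (-2*log(5) - 2*exp(-5)) - (-2*exp(-1)) = -2*log(5) - 2*exp(-5) + 2*exp(-1).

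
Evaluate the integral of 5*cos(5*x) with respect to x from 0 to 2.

Let u = 5*x, so du = 5 dx. When x = 0, u = 0; when x = 2, u = 10.
The integral becomes ∫ cos(u) du from 0 to 10, with antiderivative sin(u).
Back in x: F(x) = sin(5*x).
Then F(2) - F(0) = (sin(10)) - (0) = sin(10).

sin(10)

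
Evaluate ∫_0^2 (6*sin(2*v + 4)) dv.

Let u = 2*v + 4, so du = 2 dv. When v = 0, u = 4; when v = 2, u = 8.
The integral becomes 3·∫ sin(u) du from 4 to 8, with antiderivative -3*cos(u).
Back in v: F(v) = -3*cos(2*v + 4).
Then F(2) - F(0) = (-3*cos(8)) - (-3*cos(4)) = 3*cos(4) - 3*cos(8).

3*cos(4) - 3*cos(8)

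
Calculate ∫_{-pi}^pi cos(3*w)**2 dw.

Use the identity cos^2(3*w) = (1 + cos(6*w))/2.
An antiderivative is F(w) = w/2 + sin(6*w)/12.
Then F(pi) - F(-pi) = (pi/2) - (-pi/2) = pi.

pi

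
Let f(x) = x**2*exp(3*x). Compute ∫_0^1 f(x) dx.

Integrate by parts twice (u = x^2, dv = exp(3*x) dx).
An antiderivative is F(x) = (9*x**2 - 6*x + 2)*exp(3*x)/27.
Then F(1) - F(0) = (5*exp(3)/27) - (2/27) = -2/27 + 5*exp(3)/27.

-2/27 + 5*exp(3)/27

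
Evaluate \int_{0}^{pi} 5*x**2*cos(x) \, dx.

-10*pi

Integrate by parts twice (u = x^2, dv = 5*cos(x) dx).
An antiderivative is F(x) = 5*x**2*sin(x) + 10*x*cos(x) - 10*sin(x).
Then F(pi) - F(0) = (-10*pi) - (0) = -10*pi.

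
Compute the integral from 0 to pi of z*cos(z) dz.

-2

Integrate by parts once (u = z, dv = cos(z) dz).
An antiderivative is F(z) = z*sin(z) + cos(z).
Then F(pi) - F(0) = (-1) - (1) = -2.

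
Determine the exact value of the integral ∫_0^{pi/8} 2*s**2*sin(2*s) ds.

-1/2 - sqrt(2)*pi**2/128 + sqrt(2)*pi/16 + sqrt(2)/4

Integrate by parts twice (u = s^2, dv = 2*sin(2*s) ds).
An antiderivative is F(s) = -s**2*cos(2*s) + s*sin(2*s) + cos(2*s)/2.
Then F(pi/8) - F(0) = (sqrt(2)*(-pi**2 + 8*pi + 32)/128) - (1/2) = -1/2 - sqrt(2)*pi**2/128 + sqrt(2)*pi/16 + sqrt(2)/4.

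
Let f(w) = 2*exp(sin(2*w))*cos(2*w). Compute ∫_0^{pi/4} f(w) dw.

-1 + E

Let u = sin(2*w), so du = 2*cos(2*w) dw. When w = 0, u = 0; when w = pi/4, u = 1.
The integral becomes ∫ exp(u) du from 0 to 1, with antiderivative exp(u).
Back in w: F(w) = exp(sin(2*w)).
Then F(pi/4) - F(0) = (E) - (1) = -1 + E.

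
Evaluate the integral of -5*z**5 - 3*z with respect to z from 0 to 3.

-621

By the power rule, an antiderivative is F(z) = -5*z**6/6 - 3*z**2/2.
Then F(3) - F(0) = (-621) - (0) = -621.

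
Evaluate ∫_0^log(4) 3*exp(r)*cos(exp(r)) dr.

-3*sin(1) + 3*sin(4)

Let u = exp(r), so du = exp(r) dr. When r = 0, u = 1; when r = log(4), u = 4.
The integral becomes 3·∫ cos(u) du from 1 to 4, with antiderivative 3*sin(u).
Back in r: F(r) = 3*sin(exp(r)).
Then F(log(4)) - F(0) = (3*sin(4)) - (3*sin(1)) = -3*sin(1) + 3*sin(4).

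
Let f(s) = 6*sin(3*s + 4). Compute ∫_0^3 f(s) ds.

-2*cos(13) + 2*cos(4)

Let u = 3*s + 4, so du = 3 ds. When s = 0, u = 4; when s = 3, u = 13.
The integral becomes 2·∫ sin(u) du from 4 to 13, with antiderivative -2*cos(u).
Back in s: F(s) = -2*cos(3*s + 4).
Then F(3) - F(0) = (-2*cos(13)) - (-2*cos(4)) = -2*cos(13) + 2*cos(4).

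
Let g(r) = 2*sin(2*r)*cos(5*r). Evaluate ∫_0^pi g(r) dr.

-8/21

Use the identity sin(2*r)cos(5*r) = [sin(7*r) + sin(-3*r)]/2.
An antiderivative is F(r) = cos(3*r)/3 - cos(7*r)/7.
Then F(pi) - F(0) = (-4/21) - (4/21) = -8/21.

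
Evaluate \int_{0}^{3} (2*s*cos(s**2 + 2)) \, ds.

Let u = s**2 + 2, so du = 2*s ds. When s = 0, u = 2; when s = 3, u = 11.
The integral becomes ∫ cos(u) du from 2 to 11, with antiderivative sin(u).
Back in s: F(s) = sin(s**2 + 2).
Then F(3) - F(0) = (sin(11)) - (sin(2)) = sin(11) - sin(2).

sin(11) - sin(2)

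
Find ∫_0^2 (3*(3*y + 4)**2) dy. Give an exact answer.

Let u = 3*y + 4, so du = 3 dy. When y = 0, u = 4; when y = 2, u = 10.
The integral becomes ∫ u**2 du from 4 to 10, with antiderivative u**3/3.
Back in y: F(y) = (3*y + 4)**3/3.
Then F(2) - F(0) = (1000/3) - (64/3) = 312.

312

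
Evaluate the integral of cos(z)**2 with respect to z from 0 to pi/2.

pi/4

Use the identity cos^2(z) = (1 + cos(2*z))/2.
An antiderivative is F(z) = z/2 + sin(2*z)/4.
Then F(pi/2) - F(0) = (pi/4) - (0) = pi/4.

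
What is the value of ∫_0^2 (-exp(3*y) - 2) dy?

-exp(6)/3 - 11/3

An antiderivative is F(y) = -exp(3*y)/3 - 2*y.
Then F(2) - F(0) = (-exp(6)/3 - 4) - (-1/3) = -exp(6)/3 - 11/3.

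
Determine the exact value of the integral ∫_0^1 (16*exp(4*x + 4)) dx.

-4*(1 - exp(4))*exp(4)

Let u = 4*x + 4, so du = 4 dx. When x = 0, u = 4; when x = 1, u = 8.
The integral becomes 4·∫ exp(u) du from 4 to 8, with antiderivative 4*exp(u).
Back in x: F(x) = 4*exp(4*x + 4).
Then F(1) - F(0) = (4*exp(8)) - (4*exp(4)) = -4*(1 - exp(4))*exp(4).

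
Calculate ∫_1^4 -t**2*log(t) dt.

Integrate by parts once (u = ln t, dv = -t**2 dt).
An antiderivative is F(t) = -t**3*(3*log(t) - 1)/9.
Then F(4) - F(1) = (64/9 - 128*log(2)/3) - (1/9) = 7 - 128*log(2)/3.

7 - 128*log(2)/3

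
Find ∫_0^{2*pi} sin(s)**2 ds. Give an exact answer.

pi

Use the identity sin^2(s) = (1 - cos(2*s))/2.
An antiderivative is F(s) = s/2 - sin(2*s)/4.
Then F(2*pi) - F(0) = (pi) - (0) = pi.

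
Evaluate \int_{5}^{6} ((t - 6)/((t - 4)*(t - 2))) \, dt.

log(8/9)

Factor the denominator: t**2 - 6*t + 8 = (t - 2)(t - 4).
Partial fractions: (t - 6)/((t - 4)*(t - 2)) = 2/(t - 2) - 1/(t - 4).
An antiderivative is F(t) = -log(t - 4) + 2*log(t - 2).
Then F(6) - F(5) = (log(8)) - (log(9)) = log(8/9).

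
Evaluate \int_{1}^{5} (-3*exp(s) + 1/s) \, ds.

-3*exp(5) + log(5) + 3*exp(1)

An antiderivative is F(s) = -3*exp(s) + log(s).
Then F(5) - F(1) = (-3*exp(5) + log(5)) - (-3*exp(1)) = -3*exp(5) + log(5) + 3*exp(1).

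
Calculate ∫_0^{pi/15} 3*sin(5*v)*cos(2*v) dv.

Use the identity sin(5*v)cos(2*v) = [sin(7*v) + sin(3*v)]/2.
An antiderivative is F(v) = -cos(3*v)/2 - 3*cos(7*v)/14.
Then F(pi/15) - F(0) = (-11*sqrt(5)/112 - 3*sqrt(30 - 6*sqrt(5))/112 - 11/112) - (-5/7) = -11*sqrt(5)/112 - 3*sqrt(30 - 6*sqrt(5))/112 + 69/112.

-11*sqrt(5)/112 - 3*sqrt(30 - 6*sqrt(5))/112 + 69/112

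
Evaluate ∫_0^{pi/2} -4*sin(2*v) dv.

-4

An antiderivative is F(v) = 2*cos(2*v).
Then F(pi/2) - F(0) = (-2) - (2) = -4.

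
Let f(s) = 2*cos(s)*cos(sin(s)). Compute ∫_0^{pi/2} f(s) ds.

Let u = sin(s), so du = cos(s) ds. When s = 0, u = 0; when s = pi/2, u = 1.
The integral becomes 2·∫ cos(u) du from 0 to 1, with antiderivative 2*sin(u).
Back in s: F(s) = 2*sin(sin(s)).
Then F(pi/2) - F(0) = (2*sin(1)) - (0) = 2*sin(1).

2*sin(1)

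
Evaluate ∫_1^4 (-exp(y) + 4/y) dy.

An antiderivative is F(y) = -exp(y) + 4*log(y).
Then F(4) - F(1) = (-exp(4) + 8*log(2)) - (-exp(1)) = -exp(4) + exp(1) + 8*log(2).

-exp(4) + exp(1) + 8*log(2)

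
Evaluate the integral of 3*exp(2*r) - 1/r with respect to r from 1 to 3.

An antiderivative is F(r) = 3*exp(2*r)/2 - log(r).
Then F(3) - F(1) = (-log(3) + 3*exp(6)/2) - (3*exp(2)/2) = -3*exp(2)/2 - log(3) + 3*exp(6)/2.

-3*exp(2)/2 - log(3) + 3*exp(6)/2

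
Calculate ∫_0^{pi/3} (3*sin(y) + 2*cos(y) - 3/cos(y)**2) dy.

An antiderivative is F(y) = 2*sin(y) - 3*cos(y) - 3*tan(y).
Then F(pi/3) - F(0) = (-2*sqrt(3) - 3/2) - (-3) = 3/2 - 2*sqrt(3).

3/2 - 2*sqrt(3)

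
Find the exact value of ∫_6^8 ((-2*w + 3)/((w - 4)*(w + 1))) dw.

Factor the denominator: w**2 - 3*w - 4 = (w + 1)(w - 4).
Partial fractions: (-2*w + 3)/((w - 4)*(w + 1)) = -1/(w + 1) - 1/(w - 4).
An antiderivative is F(w) = -log(w - 4) - log(w + 1).
Then F(8) - F(6) = (-log(36)) - (-log(14)) = log(7/18).

log(7/18)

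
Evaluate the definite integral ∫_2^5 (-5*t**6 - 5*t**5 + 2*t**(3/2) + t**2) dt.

By the power rule, an antiderivative is F(t) = -5*t**7/7 - 5*t**6/6 + 4*t**(5/2)/5 + t**3/3.
Then F(5) - F(2) = (-2888875/42 + 20*sqrt(5)) - (-2984/21 + 16*sqrt(2)/5) = -960969/14 - 16*sqrt(2)/5 + 20*sqrt(5).

-960969/14 - 16*sqrt(2)/5 + 20*sqrt(5)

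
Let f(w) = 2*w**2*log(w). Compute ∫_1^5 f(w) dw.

-248/9 + 250*log(5)/3

Integrate by parts once (u = ln w, dv = 2*w**2 dw).
An antiderivative is F(w) = 2*w**3*(3*log(w) - 1)/9.
Then F(5) - F(1) = (-250/9 + 250*log(5)/3) - (-2/9) = -248/9 + 250*log(5)/3.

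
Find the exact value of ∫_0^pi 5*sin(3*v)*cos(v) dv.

Use the identity sin(3*v)cos(v) = [sin(4*v) + sin(2*v)]/2.
An antiderivative is F(v) = -5*cos(2*v)/4 - 5*cos(4*v)/8.
Then F(pi) - F(0) = (-15/8) - (-15/8) = 0.

0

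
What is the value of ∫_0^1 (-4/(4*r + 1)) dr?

An antiderivative is F(r) = -log(4*r + 1).
Then F(1) - F(0) = (-log(5)) - (0) = -log(5).

-log(5)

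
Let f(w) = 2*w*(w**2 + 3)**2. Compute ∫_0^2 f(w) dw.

316/3

Let u = w**2 + 3, so du = 2*w dw. When w = 0, u = 3; when w = 2, u = 7.
The integral becomes ∫ u**2 du from 3 to 7, with antiderivative u**3/3.
Back in w: F(w) = (w**2 + 3)**3/3.
Then F(2) - F(0) = (343/3) - (9) = 316/3.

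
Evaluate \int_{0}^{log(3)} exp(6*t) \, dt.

Let u = exp(t), so du = exp(t) dt. When t = 0, u = 1; when t = log(3), u = 3.
The integral becomes ∫ u**5 du from 1 to 3, with antiderivative u**6/6.
Back in t: F(t) = exp(6*t)/6.
Then F(log(3)) - F(0) = (243/2) - (1/6) = 364/3.

364/3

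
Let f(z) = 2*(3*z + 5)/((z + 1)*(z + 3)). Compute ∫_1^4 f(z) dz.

-10*log(2) + 2*log(5) + 4*log(7)

Factor the denominator: z**2 + 4*z + 3 = (z + 3)(z + 1).
Partial fractions: 2*(3*z + 5)/((z + 1)*(z + 3)) = 4/(z + 3) + 2/(z + 1).
An antiderivative is F(z) = 2*log(z + 1) + 4*log(z + 3).
Then F(4) - F(1) = (2*log(5) + 4*log(7)) - (10*log(2)) = -10*log(2) + 2*log(5) + 4*log(7).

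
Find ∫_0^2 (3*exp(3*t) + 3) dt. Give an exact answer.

An antiderivative is F(t) = exp(3*t) + 3*t.
Then F(2) - F(0) = (6 + exp(6)) - (1) = 5 + exp(6).

5 + exp(6)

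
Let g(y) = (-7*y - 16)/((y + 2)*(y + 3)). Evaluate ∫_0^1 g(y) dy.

Factor the denominator: y**2 + 5*y + 6 = (y + 3)(y + 2).
Partial fractions: (-7*y - 16)/((y + 2)*(y + 3)) = -5/(y + 3) - 2/(y + 2).
An antiderivative is F(y) = -2*log(y + 2) - 5*log(y + 3).
Then F(1) - F(0) = (-10*log(2) - 2*log(3)) - (-5*log(3) - 2*log(2)) = -8*log(2) + 3*log(3).

-8*log(2) + 3*log(3)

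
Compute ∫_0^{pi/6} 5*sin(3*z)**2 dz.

5*pi/12

Use the identity sin^2(3*z) = (1 - cos(6*z))/2.
An antiderivative is F(z) = 5*z/2 - 5*sin(6*z)/12.
Then F(pi/6) - F(0) = (5*pi/12) - (0) = 5*pi/12.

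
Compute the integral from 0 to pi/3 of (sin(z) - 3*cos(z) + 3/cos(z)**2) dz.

1/2 + 3*sqrt(3)/2

An antiderivative is F(z) = -3*sin(z) - cos(z) + 3*tan(z).
Then F(pi/3) - F(0) = (-1/2 + 3*sqrt(3)/2) - (-1) = 1/2 + 3*sqrt(3)/2.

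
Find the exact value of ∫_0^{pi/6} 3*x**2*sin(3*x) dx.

-2/9 + pi/9

Integrate by parts twice (u = x^2, dv = 3*sin(3*x) dx).
An antiderivative is F(x) = -x**2*cos(3*x) + 2*x*sin(3*x)/3 + 2*cos(3*x)/9.
Then F(pi/6) - F(0) = (pi/9) - (2/9) = -2/9 + pi/9.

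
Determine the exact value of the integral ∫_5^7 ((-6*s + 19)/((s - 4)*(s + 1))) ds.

-10*log(2) + 4*log(3)

Factor the denominator: s**2 - 3*s - 4 = (s + 1)(s - 4).
Partial fractions: (-6*s + 19)/((s - 4)*(s + 1)) = -5/(s + 1) - 1/(s - 4).
An antiderivative is F(s) = -log(s - 4) - 5*log(s + 1).
Then F(7) - F(5) = (-15*log(2) - log(3)) - (-5*log(3) - 5*log(2)) = -10*log(2) + 4*log(3).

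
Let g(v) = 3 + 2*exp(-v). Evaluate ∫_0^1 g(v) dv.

An antiderivative is F(v) = 3*v - 2*exp(-v).
Then F(1) - F(0) = (3 - 2*exp(-1)) - (-2) = 5 - 2*exp(-1).

5 - 2*exp(-1)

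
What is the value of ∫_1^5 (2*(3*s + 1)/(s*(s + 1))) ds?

Factor the denominator: s**2 + s = (s + 1)s.
Partial fractions: 2*(3*s + 1)/(s*(s + 1)) = 4/(s + 1) + 2/s.
An antiderivative is F(s) = 2*log(s) + 4*log(s + 1).
Then F(5) - F(1) = (4*log(2) + 2*log(5) + 4*log(3)) - (log(16)) = 2*log(5) + 4*log(3).

2*log(5) + 4*log(3)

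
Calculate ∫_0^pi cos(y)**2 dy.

pi/2

Use the identity cos^2(y) = (1 + cos(2*y))/2.
An antiderivative is F(y) = y/2 + sin(2*y)/4.
Then F(pi) - F(0) = (pi/2) - (0) = pi/2.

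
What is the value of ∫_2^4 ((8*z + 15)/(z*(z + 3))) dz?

Factor the denominator: z**2 + 3*z = (z + 3)z.
Partial fractions: (8*z + 15)/(z*(z + 3)) = 3/(z + 3) + 5/z.
An antiderivative is F(z) = 5*log(z) + 3*log(z + 3).
Then F(4) - F(2) = (3*log(7) + 10*log(2)) - (5*log(2) + 3*log(5)) = -3*log(5) + 5*log(2) + 3*log(7).

-3*log(5) + 5*log(2) + 3*log(7)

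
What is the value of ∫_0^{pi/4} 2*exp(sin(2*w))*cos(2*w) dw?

-1 + E

Let u = sin(2*w), so du = 2*cos(2*w) dw. When w = 0, u = 0; when w = pi/4, u = 1.
The integral becomes ∫ exp(u) du from 0 to 1, with antiderivative exp(u).
Back in w: F(w) = exp(sin(2*w)).
Then F(pi/4) - F(0) = (E) - (1) = -1 + E.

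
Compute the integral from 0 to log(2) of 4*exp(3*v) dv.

Let u = exp(v), so du = exp(v) dv. When v = 0, u = 1; when v = log(2), u = 2.
The integral becomes 4·∫ u**2 du from 1 to 2, with antiderivative 4*u**3/3.
Back in v: F(v) = 4*exp(3*v)/3.
Then F(log(2)) - F(0) = (32/3) - (4/3) = 28/3.

28/3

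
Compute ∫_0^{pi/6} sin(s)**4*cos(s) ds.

1/160

Let u = sin(s), so du = cos(s) ds. When s = 0, u = 0; when s = pi/6, u = 1/2.
The integral becomes ∫ u**4 du from 0 to 1/2, with antiderivative u**5/5.
Back in s: F(s) = sin(s)**5/5.
Then F(pi/6) - F(0) = (1/160) - (0) = 1/160.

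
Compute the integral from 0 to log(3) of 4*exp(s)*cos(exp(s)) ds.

Let u = exp(s), so du = exp(s) ds. When s = 0, u = 1; when s = log(3), u = 3.
The integral becomes 4·∫ cos(u) du from 1 to 3, with antiderivative 4*sin(u).
Back in s: F(s) = 4*sin(exp(s)).
Then F(log(3)) - F(0) = (4*sin(3)) - (4*sin(1)) = -4*sin(1) + 4*sin(3).

-4*sin(1) + 4*sin(3)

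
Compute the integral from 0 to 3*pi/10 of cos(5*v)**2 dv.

3*pi/20

Use the identity cos^2(5*v) = (1 + cos(10*v))/2.
An antiderivative is F(v) = v/2 + sin(10*v)/20.
Then F(3*pi/10) - F(0) = (3*pi/20) - (0) = 3*pi/20.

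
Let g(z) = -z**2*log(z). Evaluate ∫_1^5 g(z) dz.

124/9 - 125*log(5)/3

Integrate by parts once (u = ln z, dv = -z**2 dz).
An antiderivative is F(z) = -z**3*(3*log(z) - 1)/9.
Then F(5) - F(1) = (125/9 - 125*log(5)/3) - (1/9) = 124/9 - 125*log(5)/3.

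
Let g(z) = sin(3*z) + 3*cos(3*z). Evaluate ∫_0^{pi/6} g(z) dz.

An antiderivative is F(z) = sin(3*z) - cos(3*z)/3.
Then F(pi/6) - F(0) = (1) - (-1/3) = 4/3.

4/3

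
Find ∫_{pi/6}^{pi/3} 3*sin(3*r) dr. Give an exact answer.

1

An antiderivative is F(r) = -cos(3*r).
Then F(pi/3) - F(pi/6) = (1) - (0) = 1.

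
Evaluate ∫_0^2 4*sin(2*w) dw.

Let u = 2*w, so du = 2 dw. When w = 0, u = 0; when w = 2, u = 4.
The integral becomes 2·∫ sin(u) du from 0 to 4, with antiderivative -2*cos(u).
Back in w: F(w) = -2*cos(2*w).
Then F(2) - F(0) = (-2*cos(4)) - (-2) = 2 - 2*cos(4).

2 - 2*cos(4)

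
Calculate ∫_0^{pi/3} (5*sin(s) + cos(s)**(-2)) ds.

sqrt(3) + 5/2

An antiderivative is F(s) = -5*cos(s) + tan(s).
Then F(pi/3) - F(0) = (-5/2 + sqrt(3)) - (-5) = sqrt(3) + 5/2.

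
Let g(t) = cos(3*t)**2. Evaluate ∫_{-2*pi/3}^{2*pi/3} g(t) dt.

2*pi/3

Use the identity cos^2(3*t) = (1 + cos(6*t))/2.
An antiderivative is F(t) = t/2 + sin(6*t)/12.
Then F(2*pi/3) - F(-2*pi/3) = (pi/3) - (-pi/3) = 2*pi/3.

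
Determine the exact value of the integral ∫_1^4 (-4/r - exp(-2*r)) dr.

(-16*exp(8)*log(2) - exp(6) + 1)*exp(-8)/2

An antiderivative is F(r) = -4*log(r) + exp(-2*r)/2.
Then F(4) - F(1) = (-8*log(2) + exp(-8)/2) - (exp(-2)/2) = (-16*exp(8)*log(2) - exp(6) + 1)*exp(-8)/2.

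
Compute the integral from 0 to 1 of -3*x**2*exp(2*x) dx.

3/4 - 3*exp(2)/4

Integrate by parts twice (u = x^2, dv = -3*exp(2*x) dx).
An antiderivative is F(x) = (-6*x**2 + 6*x - 3)*exp(2*x)/4.
Then F(1) - F(0) = (-3*exp(2)/4) - (-3/4) = 3/4 - 3*exp(2)/4.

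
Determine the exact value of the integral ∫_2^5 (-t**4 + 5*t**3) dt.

2853/20

By the power rule, an antiderivative is F(t) = -t**5/5 + 5*t**4/4.
Then F(5) - F(2) = (625/4) - (68/5) = 2853/20.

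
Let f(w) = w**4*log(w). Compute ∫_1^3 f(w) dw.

-242/25 + 243*log(3)/5

Integrate by parts once (u = ln w, dv = w**4 dw).
An antiderivative is F(w) = w**5*(5*log(w) - 1)/25.
Then F(3) - F(1) = (-243/25 + 243*log(3)/5) - (-1/25) = -242/25 + 243*log(3)/5.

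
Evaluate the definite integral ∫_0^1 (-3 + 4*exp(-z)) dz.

An antiderivative is F(z) = -3*z - 4*exp(-z).
Then F(1) - F(0) = (-3 - 4*exp(-1)) - (-4) = 1 - 4*exp(-1).

1 - 4*exp(-1)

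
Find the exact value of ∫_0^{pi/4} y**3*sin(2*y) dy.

Integrate by parts 3 times (u = y^3, dv = sin(2*y) dy).
An antiderivative is F(y) = -y**3*cos(2*y)/2 + 3*y**2*sin(2*y)/4 + 3*y*cos(2*y)/4 - 3*sin(2*y)/8.
Then F(pi/4) - F(0) = (-3/8 + 3*pi**2/64) - (0) = -3/8 + 3*pi**2/64.

-3/8 + 3*pi**2/64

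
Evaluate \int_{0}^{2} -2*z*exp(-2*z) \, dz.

(5 - exp(4))*exp(-4)/2

Integrate by parts once (u = z, dv = -2*exp(-2*z) dz).
An antiderivative is F(z) = (2*z + 1)*exp(-2*z)/2.
Then F(2) - F(0) = (5*exp(-4)/2) - (1/2) = (5 - exp(4))*exp(-4)/2.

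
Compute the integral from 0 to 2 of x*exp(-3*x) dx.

Integrate by parts once (u = x, dv = exp(-3*x) dx).
An antiderivative is F(x) = (-3*x - 1)*exp(-3*x)/9.
Then F(2) - F(0) = (-7*exp(-6)/9) - (-1/9) = (-7 + exp(6))*exp(-6)/9.

(-7 + exp(6))*exp(-6)/9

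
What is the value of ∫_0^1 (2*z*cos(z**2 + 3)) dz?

Let u = z**2 + 3, so du = 2*z dz. When z = 0, u = 3; when z = 1, u = 4.
The integral becomes ∫ cos(u) du from 3 to 4, with antiderivative sin(u).
Back in z: F(z) = sin(z**2 + 3).
Then F(1) - F(0) = (sin(4)) - (sin(3)) = sin(4) - sin(3).

sin(4) - sin(3)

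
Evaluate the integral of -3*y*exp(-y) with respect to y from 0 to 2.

-3 + 9*exp(-2)

Integrate by parts once (u = y, dv = -3*exp(-y) dy).
An antiderivative is F(y) = (3*y + 3)*exp(-y).
Then F(2) - F(0) = (9*exp(-2)) - (3) = -3 + 9*exp(-2).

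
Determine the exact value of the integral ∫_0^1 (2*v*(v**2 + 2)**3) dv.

65/4

Let u = v**2 + 2, so du = 2*v dv. When v = 0, u = 2; when v = 1, u = 3.
The integral becomes ∫ u**3 du from 2 to 3, with antiderivative u**4/4.
Back in v: F(v) = (v**2 + 2)**4/4.
Then F(1) - F(0) = (81/4) - (4) = 65/4.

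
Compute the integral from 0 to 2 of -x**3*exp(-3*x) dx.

Integrate by parts 3 times (u = x^3, dv = -exp(-3*x) dx).
An antiderivative is F(x) = (9*x**3 + 9*x**2 + 6*x + 2)*exp(-3*x)/27.
Then F(2) - F(0) = (122*exp(-6)/27) - (2/27) = -2/27 + 122*exp(-6)/27.

-2/27 + 122*exp(-6)/27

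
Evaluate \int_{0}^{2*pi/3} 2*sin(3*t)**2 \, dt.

Use the identity sin^2(3*t) = (1 - cos(6*t))/2.
An antiderivative is F(t) = t - sin(6*t)/6.
Then F(2*pi/3) - F(0) = (2*pi/3) - (0) = 2*pi/3.

2*pi/3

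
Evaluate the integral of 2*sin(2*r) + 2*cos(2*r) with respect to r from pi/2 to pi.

An antiderivative is F(r) = sin(2*r) - cos(2*r).
Then F(pi) - F(pi/2) = (-1) - (1) = -2.

-2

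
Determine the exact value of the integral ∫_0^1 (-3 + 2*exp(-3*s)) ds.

-7/3 - 2*exp(-3)/3

An antiderivative is F(s) = -3*s - 2*exp(-3*s)/3.
Then F(1) - F(0) = (-3 - 2*exp(-3)/3) - (-2/3) = -7/3 - 2*exp(-3)/3.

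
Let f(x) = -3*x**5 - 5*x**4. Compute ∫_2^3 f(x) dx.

-1087/2

By the power rule, an antiderivative is F(x) = -x**6/2 - x**5.
Then F(3) - F(2) = (-1215/2) - (-64) = -1087/2.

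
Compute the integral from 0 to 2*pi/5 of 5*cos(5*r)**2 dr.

Use the identity cos^2(5*r) = (1 + cos(10*r))/2.
An antiderivative is F(r) = 5*r/2 + sin(10*r)/4.
Then F(2*pi/5) - F(0) = (pi) - (0) = pi.

pi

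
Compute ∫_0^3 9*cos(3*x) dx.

3*sin(9)

Let u = 3*x, so du = 3 dx. When x = 0, u = 0; when x = 3, u = 9.
The integral becomes 3·∫ cos(u) du from 0 to 9, with antiderivative 3*sin(u).
Back in x: F(x) = 3*sin(3*x).
Then F(3) - F(0) = (3*sin(9)) - (0) = 3*sin(9).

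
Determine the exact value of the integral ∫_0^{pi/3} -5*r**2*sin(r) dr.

Integrate by parts twice (u = r^2, dv = -5*sin(r) dr).
An antiderivative is F(r) = 5*r**2*cos(r) - 10*r*sin(r) - 10*cos(r).
Then F(pi/3) - F(0) = (-5*sqrt(3)*pi/3 - 5 + 5*pi**2/18) - (-10) = -5*sqrt(3)*pi/3 + 5*pi**2/18 + 5.

-5*sqrt(3)*pi/3 + 5*pi**2/18 + 5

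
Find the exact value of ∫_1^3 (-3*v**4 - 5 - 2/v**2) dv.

By the power rule, an antiderivative is F(v) = -3*v**5/5 - 5*v + 2/v.
Then F(3) - F(1) = (-2402/15) - (-18/5) = -2348/15.

-2348/15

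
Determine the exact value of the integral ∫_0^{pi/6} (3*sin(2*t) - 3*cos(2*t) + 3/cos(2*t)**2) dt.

3/4 + 3*sqrt(3)/4

An antiderivative is F(t) = -3*sin(2*t)/2 - 3*cos(2*t)/2 + 3*tan(2*t)/2.
Then F(pi/6) - F(0) = (-3/4 + 3*sqrt(3)/4) - (-3/2) = 3/4 + 3*sqrt(3)/4.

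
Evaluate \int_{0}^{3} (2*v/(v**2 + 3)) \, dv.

Let u = v**2 + 3, so du = 2*v dv. When v = 0, u = 3; when v = 3, u = 12.
The integral becomes ∫ 1/u du from 3 to 12, with antiderivative log(u).
Back in v: F(v) = log(v**2 + 3).
Then F(3) - F(0) = (log(12)) - (log(3)) = log(4).

log(4)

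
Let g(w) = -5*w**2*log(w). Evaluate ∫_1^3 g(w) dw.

130/9 - 45*log(3)

Integrate by parts once (u = ln w, dv = -5*w**2 dw).
An antiderivative is F(w) = -5*w**3*(3*log(w) - 1)/9.
Then F(3) - F(1) = (15 - 45*log(3)) - (5/9) = 130/9 - 45*log(3).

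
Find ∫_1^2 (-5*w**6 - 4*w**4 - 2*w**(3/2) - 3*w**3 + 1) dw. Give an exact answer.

-3499/28 - 16*sqrt(2)/5

By the power rule, an antiderivative is F(w) = -5*w**7/7 - 4*w**(5/2)/5 - 4*w**5/5 - 3*w**4/4 + w.
Then F(2) - F(1) = (-4446/35 - 16*sqrt(2)/5) - (-289/140) = -3499/28 - 16*sqrt(2)/5.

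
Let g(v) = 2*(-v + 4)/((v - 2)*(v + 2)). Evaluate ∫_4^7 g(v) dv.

log(20/27)

Factor the denominator: v**2 - 4 = (v + 2)(v - 2).
Partial fractions: 2*(-v + 4)/((v - 2)*(v + 2)) = -3/(v + 2) + 1/(v - 2).
An antiderivative is F(v) = log(v - 2) - 3*log(v + 2).
Then F(7) - F(4) = (-6*log(3) + log(5)) - (-3*log(3) - 2*log(2)) = log(20/27).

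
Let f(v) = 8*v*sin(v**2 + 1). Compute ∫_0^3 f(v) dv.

Let u = v**2 + 1, so du = 2*v dv. When v = 0, u = 1; when v = 3, u = 10.
The integral becomes 4·∫ sin(u) du from 1 to 10, with antiderivative -4*cos(u).
Back in v: F(v) = -4*cos(v**2 + 1).
Then F(3) - F(0) = (-4*cos(10)) - (-4*cos(1)) = 4*cos(1) - 4*cos(10).

4*cos(1) - 4*cos(10)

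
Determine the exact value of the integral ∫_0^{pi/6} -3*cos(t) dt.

An antiderivative is F(t) = -3*sin(t).
Then F(pi/6) - F(0) = (-3/2) - (0) = -3/2.

-3/2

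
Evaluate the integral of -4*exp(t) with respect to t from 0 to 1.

4 - 4*E

An antiderivative is F(t) = -4*exp(t).
Then F(1) - F(0) = (-4*E) - (-4) = 4 - 4*E.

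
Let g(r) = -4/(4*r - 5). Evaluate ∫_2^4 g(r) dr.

log(3/11)

An antiderivative is F(r) = -log(4*r - 5).
Then F(4) - F(2) = (-log(11)) - (-log(3)) = log(3/11).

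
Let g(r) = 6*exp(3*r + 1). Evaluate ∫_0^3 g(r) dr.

-2*exp(1)*(1 - exp(9))

Let u = 3*r + 1, so du = 3 dr. When r = 0, u = 1; when r = 3, u = 10.
The integral becomes 2·∫ exp(u) du from 1 to 10, with antiderivative 2*exp(u).
Back in r: F(r) = 2*exp(3*r + 1).
Then F(3) - F(0) = (2*exp(10)) - (2*exp(1)) = -2*exp(1)*(1 - exp(9)).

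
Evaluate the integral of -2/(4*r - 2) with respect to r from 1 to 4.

-log(14)/2 + log(2)/2

An antiderivative is F(r) = -log(4*r - 2)/2.
Then F(4) - F(1) = (-log(14)/2) - (-log(2)/2) = -log(14)/2 + log(2)/2.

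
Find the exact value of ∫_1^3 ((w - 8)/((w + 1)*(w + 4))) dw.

-4*log(5) - 3*log(2) + 4*log(7)

Factor the denominator: w**2 + 5*w + 4 = (w + 4)(w + 1).
Partial fractions: (w - 8)/((w + 1)*(w + 4)) = 4/(w + 4) - 3/(w + 1).
An antiderivative is F(w) = -3*log(w + 1) + 4*log(w + 4).
Then F(3) - F(1) = (-6*log(2) + 4*log(7)) - (-3*log(2) + 4*log(5)) = -4*log(5) - 3*log(2) + 4*log(7).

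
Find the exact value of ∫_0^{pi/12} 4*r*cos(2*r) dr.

-1 + pi/12 + sqrt(3)/2

Integrate by parts once (u = r, dv = 4*cos(2*r) dr).
An antiderivative is F(r) = 2*r*sin(2*r) + cos(2*r).
Then F(pi/12) - F(0) = (pi/12 + sqrt(3)/2) - (1) = -1 + pi/12 + sqrt(3)/2.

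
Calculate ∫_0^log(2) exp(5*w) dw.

31/5

Let u = exp(w), so du = exp(w) dw. When w = 0, u = 1; when w = log(2), u = 2.
The integral becomes ∫ u**4 du from 1 to 2, with antiderivative u**5/5.
Back in w: F(w) = exp(5*w)/5.
Then F(log(2)) - F(0) = (32/5) - (1/5) = 31/5.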